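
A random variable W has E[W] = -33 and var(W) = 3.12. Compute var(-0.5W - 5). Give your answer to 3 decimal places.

0.780

var(-0.5W - 5) = (-0.5)²·var(W) = 0.25·3.12 = 0.78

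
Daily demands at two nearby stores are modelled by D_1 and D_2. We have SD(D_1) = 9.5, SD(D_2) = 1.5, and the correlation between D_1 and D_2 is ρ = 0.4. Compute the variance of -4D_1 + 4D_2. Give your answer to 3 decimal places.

Var(D_1) = (9.5)² = 90.25;  Var(D_2) = (1.5)² = 2.25
Cov(D_1,D_2) = ρ·SD(D_1)·SD(D_2) = 0.4·9.5·1.5 = 5.7
Var(-4D_1 + 4D_2) = (-4)²·Var(D_1) + (4)²·Var(D_2) + 2·(-4)·(4)·Cov(D_1,D_2)
= 16·90.25 + 16·2.25 + -32·5.7 = 1297.6

1297.600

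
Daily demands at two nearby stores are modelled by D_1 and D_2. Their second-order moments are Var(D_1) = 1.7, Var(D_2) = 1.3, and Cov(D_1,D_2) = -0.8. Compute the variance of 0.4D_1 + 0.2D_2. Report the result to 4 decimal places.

Var(0.4D_1 + 0.2D_2) = (0.4)²·Var(D_1) + (0.2)²·Var(D_2) + 2·(0.4)·(0.2)·Cov(D_1,D_2)
= 0.16·1.7 + 0.04·1.3 + 0.16·-0.8 = 0.196

0.1960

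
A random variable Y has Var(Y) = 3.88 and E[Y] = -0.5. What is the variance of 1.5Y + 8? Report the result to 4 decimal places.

8.7300

Var(1.5Y + 8) = (1.5)²·Var(Y) = 2.25·3.88 = 8.73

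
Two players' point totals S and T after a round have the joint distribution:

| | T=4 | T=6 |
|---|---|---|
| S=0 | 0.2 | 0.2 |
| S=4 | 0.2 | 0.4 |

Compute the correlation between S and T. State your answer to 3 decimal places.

E[S] = 2.4,  E[T] = 5.2
E[ST] = 12.8
Cov(S,T) = E[ST] − E[S]E[T] = 12.8 − (2.4)(5.2) = 0.32
var(S) = 3.84,  var(T) = 0.96
ρ = 0.32 / √(3.84·0.96) ≈ 0.167

0.167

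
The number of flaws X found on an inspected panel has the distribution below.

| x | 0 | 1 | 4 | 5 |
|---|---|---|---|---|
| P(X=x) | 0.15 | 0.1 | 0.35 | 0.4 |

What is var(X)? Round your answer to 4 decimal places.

3.4500

E[X] = (0)(0.15) + (1)(0.1) + (4)(0.35) + (5)(0.4) = 3.5
E[X²] = (0)²(0.15) + (1)²(0.1) + (4)²(0.35) + (5)²(0.4) = 15.7
var(X) = E[X²] − (E[X])² = 15.7 − (3.5)² = 3.45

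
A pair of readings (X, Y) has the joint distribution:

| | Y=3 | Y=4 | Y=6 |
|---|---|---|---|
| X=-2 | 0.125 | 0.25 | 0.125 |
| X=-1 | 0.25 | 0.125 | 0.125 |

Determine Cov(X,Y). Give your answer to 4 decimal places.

E[X] = -1.5,  E[Y] = 4.125
E[XY] = -6.25
Cov(X,Y) = E[XY] − E[X]E[Y] = -6.25 − (-1.5)(4.125) = -0.0625

-0.0625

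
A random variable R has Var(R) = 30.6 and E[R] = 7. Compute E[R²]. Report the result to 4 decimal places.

E[R²] = Var(R) + (E[R])² = 30.6 + (7)² = 79.6

79.6000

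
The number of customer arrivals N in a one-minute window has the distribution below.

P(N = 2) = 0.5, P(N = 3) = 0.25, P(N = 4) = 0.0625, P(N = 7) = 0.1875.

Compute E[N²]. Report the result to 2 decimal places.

E[N²] = (2)²(0.5) + (3)²(0.25) + (4)²(0.0625) + (7)²(0.1875) = 14.4375

14.44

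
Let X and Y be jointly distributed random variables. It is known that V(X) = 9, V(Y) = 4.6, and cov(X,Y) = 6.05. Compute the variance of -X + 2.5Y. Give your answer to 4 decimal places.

V(-X + 2.5Y) = (-1)²·V(X) + (2.5)²·V(Y) + 2·(-1)·(2.5)·cov(X,Y)
= 1·9 + 6.25·4.6 + -5·6.05 = 7.5

7.5000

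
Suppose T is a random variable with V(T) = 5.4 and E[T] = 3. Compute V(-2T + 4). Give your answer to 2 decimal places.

V(-2T + 4) = (-2)²·V(T) = 4·5.4 = 21.6

21.60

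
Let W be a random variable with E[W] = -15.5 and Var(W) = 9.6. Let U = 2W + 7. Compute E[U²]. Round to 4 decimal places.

614.4000

E[2W + 7] = 2·-15.5 + 7 = -24
Var(2W + 7) = (2)²·9.6 = 38.4
E[U²] = Var(U) + (E[U])² = 38.4 + (-24)² = 614.4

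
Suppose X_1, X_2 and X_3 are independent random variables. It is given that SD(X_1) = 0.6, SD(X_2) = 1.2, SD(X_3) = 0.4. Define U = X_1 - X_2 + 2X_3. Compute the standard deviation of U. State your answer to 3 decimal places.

1.562

Var(X_1) = 0.36, Var(X_2) = 1.44, Var(X_3) = 0.16
By independence, Var(U) = (1)²Var(X_1) + (-1)²Var(X_2) + (2)²Var(X_3)
= (1)²·0.36 + (-1)²·1.44 + (2)²·0.16 = 2.44
SD(U) = √2.44 ≈ 1.562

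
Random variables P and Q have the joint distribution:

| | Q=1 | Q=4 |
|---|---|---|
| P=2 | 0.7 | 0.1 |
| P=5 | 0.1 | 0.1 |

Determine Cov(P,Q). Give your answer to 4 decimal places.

E[P] = 2.6,  E[Q] = 1.6
E[PQ] = 4.7
Cov(P,Q) = E[PQ] − E[P]E[Q] = 4.7 − (2.6)(1.6) = 0.54

0.5400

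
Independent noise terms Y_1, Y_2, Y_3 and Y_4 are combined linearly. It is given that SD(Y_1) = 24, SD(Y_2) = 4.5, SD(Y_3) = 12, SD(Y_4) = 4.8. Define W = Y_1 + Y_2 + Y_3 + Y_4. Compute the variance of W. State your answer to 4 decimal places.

Var(Y_1) = 576, Var(Y_2) = 20.25, Var(Y_3) = 144, Var(Y_4) = 23.04
By independence, Var(W) = (1)²Var(Y_1) + (1)²Var(Y_2) + (1)²Var(Y_3) + (1)²Var(Y_4)
= (1)²·576 + (1)²·20.25 + (1)²·144 + (1)²·23.04 = 763.29

763.2900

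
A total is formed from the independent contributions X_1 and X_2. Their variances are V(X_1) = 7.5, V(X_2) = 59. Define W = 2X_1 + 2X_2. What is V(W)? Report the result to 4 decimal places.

By independence, V(W) = (2)²V(X_1) + (2)²V(X_2)
= (2)²·7.5 + (2)²·59 = 266

266.0000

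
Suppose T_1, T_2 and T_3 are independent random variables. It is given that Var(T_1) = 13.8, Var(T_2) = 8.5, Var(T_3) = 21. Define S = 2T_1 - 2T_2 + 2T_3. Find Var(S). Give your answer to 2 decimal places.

173.20

By independence, Var(S) = (2)²Var(T_1) + (-2)²Var(T_2) + (2)²Var(T_3)
= (2)²·13.8 + (-2)²·8.5 + (2)²·21 = 173.2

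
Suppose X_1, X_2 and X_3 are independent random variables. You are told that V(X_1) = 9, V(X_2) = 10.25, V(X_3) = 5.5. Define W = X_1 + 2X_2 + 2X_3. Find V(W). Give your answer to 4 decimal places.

72.0000

By independence, V(W) = (1)²V(X_1) + (2)²V(X_2) + (2)²V(X_3)
= (1)²·9 + (2)²·10.25 + (2)²·5.5 = 72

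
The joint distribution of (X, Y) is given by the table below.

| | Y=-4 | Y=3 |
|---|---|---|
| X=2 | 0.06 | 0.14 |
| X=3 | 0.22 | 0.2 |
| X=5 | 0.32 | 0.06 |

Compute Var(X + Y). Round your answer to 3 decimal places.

E[X] = 3.56,  E[Y] = -1.2,  E[XY] = -5.98
Var(X) = 14.08 − (3.56)² = 1.4064;  Var(Y) = 13.2 − (-1.2)² = 11.76
cov(X,Y) = -5.98 − (3.56)(-1.2) = -1.708
Var(X + Y) = (1)²·1.4064 + (1)²·11.76 + 2·(1)·(1)·-1.708 = 9.7504

9.750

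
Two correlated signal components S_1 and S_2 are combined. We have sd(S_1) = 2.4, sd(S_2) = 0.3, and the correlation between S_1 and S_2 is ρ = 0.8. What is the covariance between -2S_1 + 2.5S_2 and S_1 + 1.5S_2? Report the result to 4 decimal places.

Var(S_1) = (2.4)² = 5.76;  Var(S_2) = (0.3)² = 0.09
cov(S_1,S_2) = ρ·sd(S_1)·sd(S_2) = 0.8·2.4·0.3 = 0.576
cov(-2S_1 + 2.5S_2, S_1 + 1.5S_2) = (-2)(1)Var(S_1) + (2.5)(1.5)Var(S_2) + [(-2)(1.5) + (2.5)(1)]cov(S_1,S_2)
= -2·5.76 + 3.75·0.09 + -0.5·0.576 = -11.4705

-11.4705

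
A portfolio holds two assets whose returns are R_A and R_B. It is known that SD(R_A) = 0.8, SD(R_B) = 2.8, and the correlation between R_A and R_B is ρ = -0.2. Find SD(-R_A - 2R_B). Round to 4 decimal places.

5.4962

Var(R_A) = (0.8)² = 0.64;  Var(R_B) = (2.8)² = 7.84
Cov(R_A,R_B) = ρ·SD(R_A)·SD(R_B) = -0.2·0.8·2.8 = -0.448
Var(-R_A - 2R_B) = (-1)²·Var(R_A) + (-2)²·Var(R_B) + 2·(-1)·(-2)·Cov(R_A,R_B)
= 1·0.64 + 4·7.84 + 4·-0.448 = 30.208
SD(-R_A - 2R_B) = √30.208 ≈ 5.4962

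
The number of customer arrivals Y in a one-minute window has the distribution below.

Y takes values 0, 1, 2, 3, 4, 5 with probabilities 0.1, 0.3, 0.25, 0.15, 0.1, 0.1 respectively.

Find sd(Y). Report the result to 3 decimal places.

1.459

E[Y] = (0)(0.1) + (1)(0.3) + (2)(0.25) + (3)(0.15) + (4)(0.1) + (5)(0.1) = 2.15
E[Y²] = (0)²(0.1) + (1)²(0.3) + (2)²(0.25) + (3)²(0.15) + (4)²(0.1) + (5)²(0.1) = 6.75
Var(Y) = E[Y²] − (E[Y])² = 6.75 − (2.15)² = 2.1275
sd(Y) = √2.1275 ≈ 1.459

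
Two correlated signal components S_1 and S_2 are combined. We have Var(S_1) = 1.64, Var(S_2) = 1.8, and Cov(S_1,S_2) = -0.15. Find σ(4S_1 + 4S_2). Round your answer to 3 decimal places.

Var(4S_1 + 4S_2) = (4)²·Var(S_1) + (4)²·Var(S_2) + 2·(4)·(4)·Cov(S_1,S_2)
= 16·1.64 + 16·1.8 + 32·-0.15 = 50.24
σ(4S_1 + 4S_2) = √50.24 ≈ 7.088

7.088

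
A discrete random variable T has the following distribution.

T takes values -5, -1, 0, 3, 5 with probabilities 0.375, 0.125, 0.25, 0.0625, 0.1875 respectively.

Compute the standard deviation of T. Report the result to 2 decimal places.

3.74

E[T] = (-5)(0.375) + (-1)(0.125) + (0)(0.25) + (3)(0.0625) + (5)(0.1875) = -0.875
E[T²] = (-5)²(0.375) + (-1)²(0.125) + (0)²(0.25) + (3)²(0.0625) + (5)²(0.1875) = 14.75
Var(T) = E[T²] − (E[T])² = 14.75 − (-0.875)² = 13.984375
sd(T) = √13.984375 ≈ 3.74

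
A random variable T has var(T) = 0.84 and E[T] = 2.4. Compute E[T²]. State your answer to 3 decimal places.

E[T²] = var(T) + (E[T])² = 0.84 + (2.4)² = 6.6

6.600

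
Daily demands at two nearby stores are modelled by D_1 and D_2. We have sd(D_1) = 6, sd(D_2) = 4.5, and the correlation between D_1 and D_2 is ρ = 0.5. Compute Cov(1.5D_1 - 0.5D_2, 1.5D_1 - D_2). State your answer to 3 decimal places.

60.750

Var(D_1) = (6)² = 36;  Var(D_2) = (4.5)² = 20.25
Cov(D_1,D_2) = ρ·sd(D_1)·sd(D_2) = 0.5·6·4.5 = 13.5
Cov(1.5D_1 - 0.5D_2, 1.5D_1 - D_2) = (1.5)(1.5)Var(D_1) + (-0.5)(-1)Var(D_2) + [(1.5)(-1) + (-0.5)(1.5)]Cov(D_1,D_2)
= 2.25·36 + 0.5·20.25 + -2.25·13.5 = 60.75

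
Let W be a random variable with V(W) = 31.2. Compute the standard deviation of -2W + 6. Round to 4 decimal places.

V(-2W + 6) = (-2)²·31.2 = 124.8
σ(-2W + 6) = √124.8 ≈ 11.1714

11.1714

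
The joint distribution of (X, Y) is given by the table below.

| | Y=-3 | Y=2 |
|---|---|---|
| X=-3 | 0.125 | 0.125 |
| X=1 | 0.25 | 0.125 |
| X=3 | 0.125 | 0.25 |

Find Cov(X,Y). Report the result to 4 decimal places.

0.6250

E[X] = 0.75,  E[Y] = -0.5
E[XY] = 0.25
Cov(X,Y) = E[XY] − E[X]E[Y] = 0.25 − (0.75)(-0.5) = 0.625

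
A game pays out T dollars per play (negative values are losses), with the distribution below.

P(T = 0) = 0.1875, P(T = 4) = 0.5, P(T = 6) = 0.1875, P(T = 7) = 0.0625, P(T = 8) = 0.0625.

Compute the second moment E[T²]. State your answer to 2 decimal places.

E[T²] = (0)²(0.1875) + (4)²(0.5) + (6)²(0.1875) + (7)²(0.0625) + (8)²(0.0625) = 21.8125

21.81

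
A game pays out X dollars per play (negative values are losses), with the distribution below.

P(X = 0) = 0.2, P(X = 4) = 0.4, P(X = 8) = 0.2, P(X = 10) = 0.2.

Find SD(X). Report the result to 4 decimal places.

3.4871

E[X] = (0)(0.2) + (4)(0.4) + (8)(0.2) + (10)(0.2) = 5.2
E[X²] = (0)²(0.2) + (4)²(0.4) + (8)²(0.2) + (10)²(0.2) = 39.2
Var(X) = E[X²] − (E[X])² = 39.2 − (5.2)² = 12.16
SD(X) = √12.16 ≈ 3.4871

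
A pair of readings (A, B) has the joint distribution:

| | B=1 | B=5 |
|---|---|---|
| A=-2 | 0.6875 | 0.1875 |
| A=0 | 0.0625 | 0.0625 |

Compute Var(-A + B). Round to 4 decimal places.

2.9375

E[A] = -1.75,  E[B] = 2,  E[AB] = -3.25
Var(A) = 3.5 − (-1.75)² = 0.4375;  Var(B) = 7 − (2)² = 3
Cov(A,B) = -3.25 − (-1.75)(2) = 0.25
Var(-A + B) = (-1)²·0.4375 + (1)²·3 + 2·(-1)·(1)·0.25 = 2.9375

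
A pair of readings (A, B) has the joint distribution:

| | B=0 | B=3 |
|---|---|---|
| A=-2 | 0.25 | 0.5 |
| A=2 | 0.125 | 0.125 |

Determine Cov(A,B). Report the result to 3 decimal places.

-0.375

E[A] = -1,  E[B] = 1.875
E[AB] = -2.25
Cov(A,B) = E[AB] − E[A]E[B] = -2.25 − (-1)(1.875) = -0.375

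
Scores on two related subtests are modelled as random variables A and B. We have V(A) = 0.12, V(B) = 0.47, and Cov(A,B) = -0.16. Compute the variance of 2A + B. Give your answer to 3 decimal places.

V(2A + B) = (2)²·V(A) + (1)²·V(B) + 2·(2)·(1)·Cov(A,B)
= 4·0.12 + 1·0.47 + 4·-0.16 = 0.31

0.310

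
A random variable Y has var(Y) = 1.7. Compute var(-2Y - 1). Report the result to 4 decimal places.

6.8000

var(-2Y - 1) = (-2)²·var(Y) = 4·1.7 = 6.8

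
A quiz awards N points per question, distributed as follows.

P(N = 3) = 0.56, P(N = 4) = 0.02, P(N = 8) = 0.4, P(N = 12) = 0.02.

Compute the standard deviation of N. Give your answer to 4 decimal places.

E[N] = (3)(0.56) + (4)(0.02) + (8)(0.4) + (12)(0.02) = 5.2
E[N²] = (3)²(0.56) + (4)²(0.02) + (8)²(0.4) + (12)²(0.02) = 33.84
V(N) = E[N²] − (E[N])² = 33.84 − (5.2)² = 6.8
σ(N) = √6.8 ≈ 2.6077

2.6077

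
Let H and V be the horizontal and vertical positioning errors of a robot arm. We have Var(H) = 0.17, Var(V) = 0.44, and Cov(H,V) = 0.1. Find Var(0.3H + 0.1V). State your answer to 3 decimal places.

0.026

Var(0.3H + 0.1V) = (0.3)²·Var(H) + (0.1)²·Var(V) + 2·(0.3)·(0.1)·Cov(H,V)
= 0.09·0.17 + 0.01·0.44 + 0.06·0.1 = 0.0257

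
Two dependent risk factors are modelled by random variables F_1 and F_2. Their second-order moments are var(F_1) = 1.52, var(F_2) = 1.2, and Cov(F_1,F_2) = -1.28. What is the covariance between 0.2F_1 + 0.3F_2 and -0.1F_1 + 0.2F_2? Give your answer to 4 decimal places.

Cov(0.2F_1 + 0.3F_2, -0.1F_1 + 0.2F_2) = (0.2)(-0.1)var(F_1) + (0.3)(0.2)var(F_2) + [(0.2)(0.2) + (0.3)(-0.1)]Cov(F_1,F_2)
= -0.02·1.52 + 0.06·1.2 + 0.01·-1.28 = 0.0288

0.0288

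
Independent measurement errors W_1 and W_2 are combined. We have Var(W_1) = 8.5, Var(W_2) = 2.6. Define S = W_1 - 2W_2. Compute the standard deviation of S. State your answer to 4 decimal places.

4.3474

By independence, Var(S) = (1)²Var(W_1) + (-2)²Var(W_2)
= (1)²·8.5 + (-2)²·2.6 = 18.9
SD(S) = √18.9 ≈ 4.3474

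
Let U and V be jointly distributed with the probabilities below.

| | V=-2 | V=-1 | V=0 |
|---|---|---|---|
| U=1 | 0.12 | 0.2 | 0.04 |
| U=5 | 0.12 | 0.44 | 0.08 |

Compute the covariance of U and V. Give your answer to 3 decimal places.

E[U] = 3.56,  E[V] = -1.12
E[UV] = -3.84
Cov(U,V) = E[UV] − E[U]E[V] = -3.84 − (3.56)(-1.12) = 0.1472

0.147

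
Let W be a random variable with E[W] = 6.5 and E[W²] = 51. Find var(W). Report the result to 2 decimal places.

var(W) = 51 − (6.5)² = 8.75

8.75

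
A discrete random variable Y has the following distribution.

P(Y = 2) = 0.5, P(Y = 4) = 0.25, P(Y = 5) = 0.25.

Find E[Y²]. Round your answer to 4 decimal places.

12.2500

E[Y²] = (2)²(0.5) + (4)²(0.25) + (5)²(0.25) = 12.25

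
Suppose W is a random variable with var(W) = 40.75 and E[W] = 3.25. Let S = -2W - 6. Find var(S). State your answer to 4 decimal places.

163.0000

var(-2W - 6) = (-2)²·var(W) = 4·40.75 = 163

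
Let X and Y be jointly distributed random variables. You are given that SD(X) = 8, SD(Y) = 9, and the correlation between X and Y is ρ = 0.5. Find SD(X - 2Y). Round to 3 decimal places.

Var(X) = (8)² = 64;  Var(Y) = (9)² = 81
Cov(X,Y) = ρ·SD(X)·SD(Y) = 0.5·8·9 = 36
Var(X - 2Y) = (1)²·Var(X) + (-2)²·Var(Y) + 2·(1)·(-2)·Cov(X,Y)
= 1·64 + 4·81 + -4·36 = 244
SD(X - 2Y) = √244 ≈ 15.620

15.620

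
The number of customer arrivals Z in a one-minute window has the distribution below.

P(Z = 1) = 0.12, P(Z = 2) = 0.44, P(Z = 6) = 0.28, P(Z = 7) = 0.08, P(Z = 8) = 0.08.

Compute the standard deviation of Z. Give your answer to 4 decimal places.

E[Z] = (1)(0.12) + (2)(0.44) + (6)(0.28) + (7)(0.08) + (8)(0.08) = 3.88
E[Z²] = (1)²(0.12) + (2)²(0.44) + (6)²(0.28) + (7)²(0.08) + (8)²(0.08) = 21
var(Z) = E[Z²] − (E[Z])² = 21 − (3.88)² = 5.9456
sd(Z) = √5.9456 ≈ 2.4384

2.4384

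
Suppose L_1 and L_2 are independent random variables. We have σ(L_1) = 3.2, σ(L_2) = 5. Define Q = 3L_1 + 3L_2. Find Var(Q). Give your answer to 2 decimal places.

317.16

Var(L_1) = 10.24, Var(L_2) = 25
By independence, Var(Q) = (3)²Var(L_1) + (3)²Var(L_2)
= (3)²·10.24 + (3)²·25 = 317.16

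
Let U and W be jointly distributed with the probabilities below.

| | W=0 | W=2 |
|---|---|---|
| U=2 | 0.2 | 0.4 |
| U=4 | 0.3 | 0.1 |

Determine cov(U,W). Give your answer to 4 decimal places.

-0.4000

E[U] = 2.8,  E[W] = 1
E[UW] = 2.4
cov(U,W) = E[UW] − E[U]E[W] = 2.4 − (2.8)(1) = -0.4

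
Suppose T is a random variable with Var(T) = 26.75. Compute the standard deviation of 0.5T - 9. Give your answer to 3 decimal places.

2.586

Var(0.5T - 9) = (0.5)²·26.75 = 6.6875
SD(0.5T - 9) = √6.6875 ≈ 2.586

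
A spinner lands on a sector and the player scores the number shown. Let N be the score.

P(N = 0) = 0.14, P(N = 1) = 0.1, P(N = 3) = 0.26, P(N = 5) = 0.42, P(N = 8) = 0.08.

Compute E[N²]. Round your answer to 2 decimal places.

E[N²] = (0)²(0.14) + (1)²(0.1) + (3)²(0.26) + (5)²(0.42) + (8)²(0.08) = 18.06

18.06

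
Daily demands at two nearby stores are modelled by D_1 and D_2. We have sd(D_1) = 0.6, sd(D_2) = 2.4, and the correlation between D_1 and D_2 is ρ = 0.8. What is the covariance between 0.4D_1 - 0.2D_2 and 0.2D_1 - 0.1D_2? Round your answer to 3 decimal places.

0.052

var(D_1) = (0.6)² = 0.36;  var(D_2) = (2.4)² = 5.76
cov(D_1,D_2) = ρ·sd(D_1)·sd(D_2) = 0.8·0.6·2.4 = 1.152
cov(0.4D_1 - 0.2D_2, 0.2D_1 - 0.1D_2) = (0.4)(0.2)var(D_1) + (-0.2)(-0.1)var(D_2) + [(0.4)(-0.1) + (-0.2)(0.2)]cov(D_1,D_2)
= 0.08·0.36 + 0.02·5.76 + -0.08·1.152 = 0.05184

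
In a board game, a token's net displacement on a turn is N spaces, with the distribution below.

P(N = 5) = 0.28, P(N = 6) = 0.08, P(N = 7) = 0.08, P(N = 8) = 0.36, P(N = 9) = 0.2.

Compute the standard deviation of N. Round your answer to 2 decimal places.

1.53

E[N] = (5)(0.28) + (6)(0.08) + (7)(0.08) + (8)(0.36) + (9)(0.2) = 7.12
E[N²] = (5)²(0.28) + (6)²(0.08) + (7)²(0.08) + (8)²(0.36) + (9)²(0.2) = 53.04
Var(N) = E[N²] − (E[N])² = 53.04 − (7.12)² = 2.3456
SD(N) = √2.3456 ≈ 1.53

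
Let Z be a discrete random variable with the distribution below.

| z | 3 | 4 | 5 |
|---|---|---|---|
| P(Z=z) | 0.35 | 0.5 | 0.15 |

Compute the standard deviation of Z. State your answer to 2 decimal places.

0.68

E[Z] = (3)(0.35) + (4)(0.5) + (5)(0.15) = 3.8
E[Z²] = (3)²(0.35) + (4)²(0.5) + (5)²(0.15) = 14.9
Var(Z) = E[Z²] − (E[Z])² = 14.9 − (3.8)² = 0.46
σ(Z) = √0.46 ≈ 0.68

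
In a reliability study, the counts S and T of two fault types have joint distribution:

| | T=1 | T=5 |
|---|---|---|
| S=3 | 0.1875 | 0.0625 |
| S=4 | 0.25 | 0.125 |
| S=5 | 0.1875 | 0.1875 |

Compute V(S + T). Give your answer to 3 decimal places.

E[S] = 4.125,  E[T] = 2.5,  E[ST] = 10.625
V(S) = 17.625 − (4.125)² = 0.609375;  V(T) = 10 − (2.5)² = 3.75
cov(S,T) = 10.625 − (4.125)(2.5) = 0.3125
V(S + T) = (1)²·0.609375 + (1)²·3.75 + 2·(1)·(1)·0.3125 = 4.984375

4.984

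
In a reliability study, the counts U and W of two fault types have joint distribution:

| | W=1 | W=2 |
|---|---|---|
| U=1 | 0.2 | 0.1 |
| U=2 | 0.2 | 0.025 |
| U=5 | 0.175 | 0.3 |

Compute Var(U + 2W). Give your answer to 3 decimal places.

E[U] = 3.125,  E[W] = 1.425,  E[UW] = 4.775
Var(U) = 13.075 − (3.125)² = 3.309375;  Var(W) = 2.275 − (1.425)² = 0.244375
Cov(U,W) = 4.775 − (3.125)(1.425) = 0.321875
Var(U + 2W) = (1)²·3.309375 + (2)²·0.244375 + 2·(1)·(2)·0.321875 = 5.574375

5.574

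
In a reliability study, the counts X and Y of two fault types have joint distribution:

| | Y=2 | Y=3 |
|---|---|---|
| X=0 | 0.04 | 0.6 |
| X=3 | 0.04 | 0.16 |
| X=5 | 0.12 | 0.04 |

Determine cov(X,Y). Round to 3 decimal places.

E[X] = 1.4,  E[Y] = 2.8
E[XY] = 3.48
cov(X,Y) = E[XY] − E[X]E[Y] = 3.48 − (1.4)(2.8) = -0.44

-0.440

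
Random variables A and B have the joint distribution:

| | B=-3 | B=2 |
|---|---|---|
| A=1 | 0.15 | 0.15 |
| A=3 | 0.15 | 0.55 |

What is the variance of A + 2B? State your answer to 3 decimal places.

E[A] = 2.4,  E[B] = 0.5,  E[AB] = 1.8
V(A) = 6.6 − (2.4)² = 0.84;  V(B) = 5.5 − (0.5)² = 5.25
Cov(A,B) = 1.8 − (2.4)(0.5) = 0.6
V(A + 2B) = (1)²·0.84 + (2)²·5.25 + 2·(1)·(2)·0.6 = 24.24

24.240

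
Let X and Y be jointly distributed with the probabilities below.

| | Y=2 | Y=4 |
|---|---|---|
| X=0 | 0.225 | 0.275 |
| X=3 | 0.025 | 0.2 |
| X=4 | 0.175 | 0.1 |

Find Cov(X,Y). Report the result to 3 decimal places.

E[X] = 1.775,  E[Y] = 3.15
E[XY] = 5.55
Cov(X,Y) = E[XY] − E[X]E[Y] = 5.55 − (1.775)(3.15) = -0.04125

-0.041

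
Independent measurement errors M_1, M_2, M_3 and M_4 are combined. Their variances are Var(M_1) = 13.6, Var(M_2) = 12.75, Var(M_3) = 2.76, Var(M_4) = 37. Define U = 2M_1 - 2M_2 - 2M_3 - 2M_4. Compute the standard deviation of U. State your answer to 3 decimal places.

By independence, Var(U) = (2)²Var(M_1) + (-2)²Var(M_2) + (-2)²Var(M_3) + (-2)²Var(M_4)
= (2)²·13.6 + (-2)²·12.75 + (-2)²·2.76 + (-2)²·37 = 264.44
SD(U) = √264.44 ≈ 16.262

16.262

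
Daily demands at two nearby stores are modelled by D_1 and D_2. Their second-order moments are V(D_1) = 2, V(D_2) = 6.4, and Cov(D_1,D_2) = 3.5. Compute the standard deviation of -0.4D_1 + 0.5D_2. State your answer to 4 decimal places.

0.7211

V(-0.4D_1 + 0.5D_2) = (-0.4)²·V(D_1) + (0.5)²·V(D_2) + 2·(-0.4)·(0.5)·Cov(D_1,D_2)
= 0.16·2 + 0.25·6.4 + -0.4·3.5 = 0.52
SD(-0.4D_1 + 0.5D_2) = √0.52 ≈ 0.7211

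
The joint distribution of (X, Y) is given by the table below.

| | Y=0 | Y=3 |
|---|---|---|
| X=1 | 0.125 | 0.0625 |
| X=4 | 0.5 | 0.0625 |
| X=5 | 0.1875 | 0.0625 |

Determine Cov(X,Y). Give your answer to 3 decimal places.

E[X] = 3.6875,  E[Y] = 0.5625
E[XY] = 1.875
Cov(X,Y) = E[XY] − E[X]E[Y] = 1.875 − (3.6875)(0.5625) = -0.19921875

-0.199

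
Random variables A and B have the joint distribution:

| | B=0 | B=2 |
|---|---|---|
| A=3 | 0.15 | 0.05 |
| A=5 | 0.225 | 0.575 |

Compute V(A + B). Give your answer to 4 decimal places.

2.1775

E[A] = 4.6,  E[B] = 1.25,  E[AB] = 6.05
V(A) = 21.8 − (4.6)² = 0.64;  V(B) = 2.5 − (1.25)² = 0.9375
Cov(A,B) = 6.05 − (4.6)(1.25) = 0.3
V(A + B) = (1)²·0.64 + (1)²·0.9375 + 2·(1)·(1)·0.3 = 2.1775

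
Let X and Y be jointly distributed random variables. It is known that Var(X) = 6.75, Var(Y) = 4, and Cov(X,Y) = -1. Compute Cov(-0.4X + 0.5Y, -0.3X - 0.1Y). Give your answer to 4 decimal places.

0.7200

Cov(-0.4X + 0.5Y, -0.3X - 0.1Y) = (-0.4)(-0.3)Var(X) + (0.5)(-0.1)Var(Y) + [(-0.4)(-0.1) + (0.5)(-0.3)]Cov(X,Y)
= 0.12·6.75 + -0.05·4 + -0.11·-1 = 0.72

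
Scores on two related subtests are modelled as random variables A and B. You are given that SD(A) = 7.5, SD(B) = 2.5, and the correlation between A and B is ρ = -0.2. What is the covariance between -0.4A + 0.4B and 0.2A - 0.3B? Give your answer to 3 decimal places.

-6.000

Var(A) = (7.5)² = 56.25;  Var(B) = (2.5)² = 6.25
Cov(A,B) = ρ·SD(A)·SD(B) = -0.2·7.5·2.5 = -3.75
Cov(-0.4A + 0.4B, 0.2A - 0.3B) = (-0.4)(0.2)Var(A) + (0.4)(-0.3)Var(B) + [(-0.4)(-0.3) + (0.4)(0.2)]Cov(A,B)
= -0.08·56.25 + -0.12·6.25 + 0.2·-3.75 = -6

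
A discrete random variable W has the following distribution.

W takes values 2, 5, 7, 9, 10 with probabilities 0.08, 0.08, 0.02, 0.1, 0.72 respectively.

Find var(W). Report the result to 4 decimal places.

5.9600

E[W] = (2)(0.08) + (5)(0.08) + (7)(0.02) + (9)(0.1) + (10)(0.72) = 8.8
E[W²] = (2)²(0.08) + (5)²(0.08) + (7)²(0.02) + (9)²(0.1) + (10)²(0.72) = 83.4
var(W) = E[W²] − (E[W])² = 83.4 − (8.8)² = 5.96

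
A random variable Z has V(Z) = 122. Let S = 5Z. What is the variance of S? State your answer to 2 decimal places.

V(5Z) = (5)²·V(Z) = 25·122 = 3050

3050.00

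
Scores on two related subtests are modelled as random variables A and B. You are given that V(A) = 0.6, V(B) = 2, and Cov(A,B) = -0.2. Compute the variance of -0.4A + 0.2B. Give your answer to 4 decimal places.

0.2080

V(-0.4A + 0.2B) = (-0.4)²·V(A) + (0.2)²·V(B) + 2·(-0.4)·(0.2)·Cov(A,B)
= 0.16·0.6 + 0.04·2 + -0.16·-0.2 = 0.208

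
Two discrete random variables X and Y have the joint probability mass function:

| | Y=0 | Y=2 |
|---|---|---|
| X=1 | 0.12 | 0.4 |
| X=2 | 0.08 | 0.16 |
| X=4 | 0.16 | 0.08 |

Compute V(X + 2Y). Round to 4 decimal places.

E[X] = 1.96,  E[Y] = 1.28,  E[XY] = 2.08
V(X) = 5.32 − (1.96)² = 1.4784;  V(Y) = 2.56 − (1.28)² = 0.9216
Cov(X,Y) = 2.08 − (1.96)(1.28) = -0.4288
V(X + 2Y) = (1)²·1.4784 + (2)²·0.9216 + 2·(1)·(2)·-0.4288 = 3.4496

3.4496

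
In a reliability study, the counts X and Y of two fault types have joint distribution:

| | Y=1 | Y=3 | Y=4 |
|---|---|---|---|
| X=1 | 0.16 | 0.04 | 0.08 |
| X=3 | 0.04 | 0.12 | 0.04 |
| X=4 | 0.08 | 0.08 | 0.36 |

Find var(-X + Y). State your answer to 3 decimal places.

E[X] = 2.96,  E[Y] = 2.92,  E[XY] = 9.32
var(X) = 10.4 − (2.96)² = 1.6384;  var(Y) = 10.12 − (2.92)² = 1.5936
Cov(X,Y) = 9.32 − (2.96)(2.92) = 0.6768
var(-X + Y) = (-1)²·1.6384 + (1)²·1.5936 + 2·(-1)·(1)·0.6768 = 1.8784

1.878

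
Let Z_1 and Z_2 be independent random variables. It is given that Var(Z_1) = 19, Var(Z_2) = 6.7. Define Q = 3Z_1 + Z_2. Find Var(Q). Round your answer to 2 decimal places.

177.70

By independence, Var(Q) = (3)²Var(Z_1) + (1)²Var(Z_2)
= (3)²·19 + (1)²·6.7 = 177.7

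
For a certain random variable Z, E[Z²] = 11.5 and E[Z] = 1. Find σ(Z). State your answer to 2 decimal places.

3.24

var(Z) = 11.5 − (1)² = 10.5
σ(Z) = √10.5 ≈ 3.24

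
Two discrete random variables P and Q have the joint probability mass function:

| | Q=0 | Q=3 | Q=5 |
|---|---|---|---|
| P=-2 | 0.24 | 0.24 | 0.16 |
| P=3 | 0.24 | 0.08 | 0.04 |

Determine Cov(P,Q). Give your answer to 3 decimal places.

E[P] = -0.2,  E[Q] = 1.96
E[PQ] = -1.72
Cov(P,Q) = E[PQ] − E[P]E[Q] = -1.72 − (-0.2)(1.96) = -1.328

-1.328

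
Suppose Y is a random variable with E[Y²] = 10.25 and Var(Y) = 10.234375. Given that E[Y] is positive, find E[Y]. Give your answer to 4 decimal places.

0.1250

(E[Y])² = E[Y²] − Var(Y) = 10.25 − 10.234375 = 0.015625
E[Y] = √0.015625 = 0.125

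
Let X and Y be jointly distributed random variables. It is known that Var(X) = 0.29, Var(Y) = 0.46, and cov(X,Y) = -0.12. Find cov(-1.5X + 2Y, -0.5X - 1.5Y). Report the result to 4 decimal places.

cov(-1.5X + 2Y, -0.5X - 1.5Y) = (-1.5)(-0.5)Var(X) + (2)(-1.5)Var(Y) + [(-1.5)(-1.5) + (2)(-0.5)]cov(X,Y)
= 0.75·0.29 + -3·0.46 + 1.25·-0.12 = -1.3125

-1.3125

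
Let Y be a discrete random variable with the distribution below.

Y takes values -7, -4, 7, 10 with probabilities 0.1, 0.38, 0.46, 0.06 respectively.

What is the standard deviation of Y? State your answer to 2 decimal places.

6.08

E[Y] = (-7)(0.1) + (-4)(0.38) + (7)(0.46) + (10)(0.06) = 1.6
E[Y²] = (-7)²(0.1) + (-4)²(0.38) + (7)²(0.46) + (10)²(0.06) = 39.52
var(Y) = E[Y²] − (E[Y])² = 39.52 − (1.6)² = 36.96
σ(Y) = √36.96 ≈ 6.08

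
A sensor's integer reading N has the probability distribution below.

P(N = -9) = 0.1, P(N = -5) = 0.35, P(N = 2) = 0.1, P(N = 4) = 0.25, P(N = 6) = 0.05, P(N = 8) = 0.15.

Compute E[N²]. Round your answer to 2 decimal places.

E[N²] = (-9)²(0.1) + (-5)²(0.35) + (2)²(0.1) + (4)²(0.25) + (6)²(0.05) + (8)²(0.15) = 32.65

32.65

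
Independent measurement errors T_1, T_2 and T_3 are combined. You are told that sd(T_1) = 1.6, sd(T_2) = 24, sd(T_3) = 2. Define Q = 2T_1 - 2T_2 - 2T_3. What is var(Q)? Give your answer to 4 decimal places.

var(T_1) = 2.56, var(T_2) = 576, var(T_3) = 4
By independence, var(Q) = (2)²var(T_1) + (-2)²var(T_2) + (-2)²var(T_3)
= (2)²·2.56 + (-2)²·576 + (-2)²·4 = 2330.24

2330.2400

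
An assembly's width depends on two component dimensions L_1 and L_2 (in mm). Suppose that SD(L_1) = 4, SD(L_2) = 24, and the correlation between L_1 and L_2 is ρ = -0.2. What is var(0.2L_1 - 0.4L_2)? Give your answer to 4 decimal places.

var(L_1) = (4)² = 16;  var(L_2) = (24)² = 576
Cov(L_1,L_2) = ρ·SD(L_1)·SD(L_2) = -0.2·4·24 = -19.2
var(0.2L_1 - 0.4L_2) = (0.2)²·var(L_1) + (-0.4)²·var(L_2) + 2·(0.2)·(-0.4)·Cov(L_1,L_2)
= 0.04·16 + 0.16·576 + -0.16·-19.2 = 95.872

95.8720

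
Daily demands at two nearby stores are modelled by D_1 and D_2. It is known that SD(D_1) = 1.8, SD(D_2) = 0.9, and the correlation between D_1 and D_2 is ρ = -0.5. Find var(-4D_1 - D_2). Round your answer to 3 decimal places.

var(D_1) = (1.8)² = 3.24;  var(D_2) = (0.9)² = 0.81
cov(D_1,D_2) = ρ·SD(D_1)·SD(D_2) = -0.5·1.8·0.9 = -0.81
var(-4D_1 - D_2) = (-4)²·var(D_1) + (-1)²·var(D_2) + 2·(-4)·(-1)·cov(D_1,D_2)
= 16·3.24 + 1·0.81 + 8·-0.81 = 46.17

46.170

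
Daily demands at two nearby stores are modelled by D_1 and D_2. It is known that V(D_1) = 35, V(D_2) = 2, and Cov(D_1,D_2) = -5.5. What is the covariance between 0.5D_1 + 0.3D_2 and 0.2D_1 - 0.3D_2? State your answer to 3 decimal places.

Cov(0.5D_1 + 0.3D_2, 0.2D_1 - 0.3D_2) = (0.5)(0.2)V(D_1) + (0.3)(-0.3)V(D_2) + [(0.5)(-0.3) + (0.3)(0.2)]Cov(D_1,D_2)
= 0.1·35 + -0.09·2 + -0.09·-5.5 = 3.815

3.815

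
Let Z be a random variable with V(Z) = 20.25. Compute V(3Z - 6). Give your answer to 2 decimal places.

182.25

V(3Z - 6) = (3)²·V(Z) = 9·20.25 = 182.25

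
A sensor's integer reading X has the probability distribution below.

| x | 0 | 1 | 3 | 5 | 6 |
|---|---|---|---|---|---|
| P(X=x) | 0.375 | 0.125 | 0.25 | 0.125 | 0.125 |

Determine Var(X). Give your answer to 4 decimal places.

E[X] = (0)(0.375) + (1)(0.125) + (3)(0.25) + (5)(0.125) + (6)(0.125) = 2.25
E[X²] = (0)²(0.375) + (1)²(0.125) + (3)²(0.25) + (5)²(0.125) + (6)²(0.125) = 10
Var(X) = E[X²] − (E[X])² = 10 − (2.25)² = 4.9375

4.9375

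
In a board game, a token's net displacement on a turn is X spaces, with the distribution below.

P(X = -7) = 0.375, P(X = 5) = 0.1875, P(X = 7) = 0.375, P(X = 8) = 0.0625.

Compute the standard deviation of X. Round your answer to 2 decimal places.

6.59

E[X] = (-7)(0.375) + (5)(0.1875) + (7)(0.375) + (8)(0.0625) = 1.4375
E[X²] = (-7)²(0.375) + (5)²(0.1875) + (7)²(0.375) + (8)²(0.0625) = 45.4375
Var(X) = E[X²] − (E[X])² = 45.4375 − (1.4375)² = 43.37109375
σ(X) = √43.37109375 ≈ 6.59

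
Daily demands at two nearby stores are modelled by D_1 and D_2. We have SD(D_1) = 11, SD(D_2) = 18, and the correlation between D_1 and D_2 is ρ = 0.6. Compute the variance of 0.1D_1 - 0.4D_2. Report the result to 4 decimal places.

V(D_1) = (11)² = 121;  V(D_2) = (18)² = 324
cov(D_1,D_2) = ρ·SD(D_1)·SD(D_2) = 0.6·11·18 = 118.8
V(0.1D_1 - 0.4D_2) = (0.1)²·V(D_1) + (-0.4)²·V(D_2) + 2·(0.1)·(-0.4)·cov(D_1,D_2)
= 0.01·121 + 0.16·324 + -0.08·118.8 = 43.546

43.5460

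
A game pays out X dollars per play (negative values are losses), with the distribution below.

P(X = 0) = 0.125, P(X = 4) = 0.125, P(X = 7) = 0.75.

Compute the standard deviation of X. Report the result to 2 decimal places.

E[X] = (0)(0.125) + (4)(0.125) + (7)(0.75) = 5.75
E[X²] = (0)²(0.125) + (4)²(0.125) + (7)²(0.75) = 38.75
Var(X) = E[X²] − (E[X])² = 38.75 − (5.75)² = 5.6875
σ(X) = √5.6875 ≈ 2.38

2.38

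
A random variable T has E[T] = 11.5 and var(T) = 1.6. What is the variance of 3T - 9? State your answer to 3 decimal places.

14.400

var(3T - 9) = (3)²·var(T) = 9·1.6 = 14.4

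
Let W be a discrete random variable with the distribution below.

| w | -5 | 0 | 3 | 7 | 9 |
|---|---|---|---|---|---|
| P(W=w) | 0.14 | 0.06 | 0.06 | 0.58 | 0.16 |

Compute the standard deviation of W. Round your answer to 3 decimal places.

4.541

E[W] = (-5)(0.14) + (0)(0.06) + (3)(0.06) + (7)(0.58) + (9)(0.16) = 4.98
E[W²] = (-5)²(0.14) + (0)²(0.06) + (3)²(0.06) + (7)²(0.58) + (9)²(0.16) = 45.42
V(W) = E[W²] − (E[W])² = 45.42 − (4.98)² = 20.6196
SD(W) = √20.6196 ≈ 4.541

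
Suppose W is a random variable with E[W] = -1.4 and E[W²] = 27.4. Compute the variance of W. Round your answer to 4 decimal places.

Var(W) = 27.4 − (-1.4)² = 25.44

25.4400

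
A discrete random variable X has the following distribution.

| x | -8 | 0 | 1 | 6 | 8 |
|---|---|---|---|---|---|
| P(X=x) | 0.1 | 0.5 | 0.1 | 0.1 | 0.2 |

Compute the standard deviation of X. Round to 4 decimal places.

E[X] = (-8)(0.1) + (0)(0.5) + (1)(0.1) + (6)(0.1) + (8)(0.2) = 1.5
E[X²] = (-8)²(0.1) + (0)²(0.5) + (1)²(0.1) + (6)²(0.1) + (8)²(0.2) = 22.9
var(X) = E[X²] − (E[X])² = 22.9 − (1.5)² = 20.65
SD(X) = √20.65 ≈ 4.5442

4.5442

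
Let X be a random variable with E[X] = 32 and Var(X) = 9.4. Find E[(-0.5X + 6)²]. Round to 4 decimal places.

E[-0.5X + 6] = -0.5·32 + 6 = -10
Var(-0.5X + 6) = (-0.5)²·9.4 = 2.35
E[(-0.5X + 6)²] = Var((-0.5X + 6)) + (E[(-0.5X + 6)])² = 2.35 + (-10)² = 102.35

102.3500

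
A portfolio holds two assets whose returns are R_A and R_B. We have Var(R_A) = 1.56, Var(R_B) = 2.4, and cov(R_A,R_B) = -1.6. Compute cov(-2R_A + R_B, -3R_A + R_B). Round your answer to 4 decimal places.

cov(-2R_A + R_B, -3R_A + R_B) = (-2)(-3)Var(R_A) + (1)(1)Var(R_B) + [(-2)(1) + (1)(-3)]cov(R_A,R_B)
= 6·1.56 + 1·2.4 + -5·-1.6 = 19.76

19.7600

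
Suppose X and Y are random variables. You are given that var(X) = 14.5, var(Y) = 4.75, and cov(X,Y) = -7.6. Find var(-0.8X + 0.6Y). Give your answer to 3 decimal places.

18.286

var(-0.8X + 0.6Y) = (-0.8)²·var(X) + (0.6)²·var(Y) + 2·(-0.8)·(0.6)·cov(X,Y)
= 0.64·14.5 + 0.36·4.75 + -0.96·-7.6 = 18.286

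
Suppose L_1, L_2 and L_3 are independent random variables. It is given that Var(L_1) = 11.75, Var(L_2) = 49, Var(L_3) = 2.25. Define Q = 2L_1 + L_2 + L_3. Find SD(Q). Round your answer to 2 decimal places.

By independence, Var(Q) = (2)²Var(L_1) + (1)²Var(L_2) + (1)²Var(L_3)
= (2)²·11.75 + (1)²·49 + (1)²·2.25 = 98.25
SD(Q) = √98.25 ≈ 9.91

9.91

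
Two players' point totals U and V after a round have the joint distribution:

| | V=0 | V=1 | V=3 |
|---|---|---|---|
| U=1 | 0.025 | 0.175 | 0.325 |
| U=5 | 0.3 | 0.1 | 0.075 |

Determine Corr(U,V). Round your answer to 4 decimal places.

-0.5770

E[U] = 2.9,  E[V] = 1.475
E[UV] = 2.775
Cov(U,V) = E[UV] − E[U]E[V] = 2.775 − (2.9)(1.475) = -1.5025
Var(U) = 3.99,  Var(V) = 1.699375
ρ = -1.5025 / √(3.99·1.699375) ≈ -0.5770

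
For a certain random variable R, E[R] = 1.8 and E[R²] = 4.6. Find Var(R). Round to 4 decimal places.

Var(R) = 4.6 − (1.8)² = 1.36

1.3600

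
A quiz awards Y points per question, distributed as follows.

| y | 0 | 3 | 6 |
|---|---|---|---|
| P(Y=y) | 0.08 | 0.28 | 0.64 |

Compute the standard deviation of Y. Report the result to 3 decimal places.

1.912

E[Y] = (0)(0.08) + (3)(0.28) + (6)(0.64) = 4.68
E[Y²] = (0)²(0.08) + (3)²(0.28) + (6)²(0.64) = 25.56
var(Y) = E[Y²] − (E[Y])² = 25.56 − (4.68)² = 3.6576
σ(Y) = √3.6576 ≈ 1.912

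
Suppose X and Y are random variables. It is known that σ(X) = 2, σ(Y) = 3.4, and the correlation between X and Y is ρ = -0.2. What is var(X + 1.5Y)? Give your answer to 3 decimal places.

25.930

var(X) = (2)² = 4;  var(Y) = (3.4)² = 11.56
Cov(X,Y) = ρ·σ(X)·σ(Y) = -0.2·2·3.4 = -1.36
var(X + 1.5Y) = (1)²·var(X) + (1.5)²·var(Y) + 2·(1)·(1.5)·Cov(X,Y)
= 1·4 + 2.25·11.56 + 3·-1.36 = 25.93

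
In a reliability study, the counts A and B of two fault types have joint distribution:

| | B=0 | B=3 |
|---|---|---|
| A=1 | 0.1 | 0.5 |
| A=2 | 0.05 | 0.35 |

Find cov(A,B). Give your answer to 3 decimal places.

E[A] = 1.4,  E[B] = 2.55
E[AB] = 3.6
cov(A,B) = E[AB] − E[A]E[B] = 3.6 − (1.4)(2.55) = 0.03

0.030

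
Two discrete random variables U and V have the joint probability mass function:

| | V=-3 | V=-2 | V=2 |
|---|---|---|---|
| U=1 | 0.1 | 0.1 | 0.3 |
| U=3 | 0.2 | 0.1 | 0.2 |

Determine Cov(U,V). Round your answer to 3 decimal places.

-0.500

E[U] = 2,  E[V] = -0.3
E[UV] = -1.1
Cov(U,V) = E[UV] − E[U]E[V] = -1.1 − (2)(-0.3) = -0.5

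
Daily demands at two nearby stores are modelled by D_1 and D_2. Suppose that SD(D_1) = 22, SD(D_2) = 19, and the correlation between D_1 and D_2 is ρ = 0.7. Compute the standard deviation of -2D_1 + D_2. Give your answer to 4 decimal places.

33.5649

V(D_1) = (22)² = 484;  V(D_2) = (19)² = 361
Cov(D_1,D_2) = ρ·SD(D_1)·SD(D_2) = 0.7·22·19 = 292.6
V(-2D_1 + D_2) = (-2)²·V(D_1) + (1)²·V(D_2) + 2·(-2)·(1)·Cov(D_1,D_2)
= 4·484 + 1·361 + -4·292.6 = 1126.6
SD(-2D_1 + D_2) = √1126.6 ≈ 33.5649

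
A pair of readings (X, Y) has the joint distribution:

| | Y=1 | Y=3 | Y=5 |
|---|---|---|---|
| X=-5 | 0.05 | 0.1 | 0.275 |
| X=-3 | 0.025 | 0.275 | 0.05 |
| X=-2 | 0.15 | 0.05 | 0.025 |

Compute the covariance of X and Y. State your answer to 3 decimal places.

-0.994

E[X] = -3.625,  E[Y] = 3.25
E[XY] = -12.775
cov(X,Y) = E[XY] − E[X]E[Y] = -12.775 − (-3.625)(3.25) = -0.99375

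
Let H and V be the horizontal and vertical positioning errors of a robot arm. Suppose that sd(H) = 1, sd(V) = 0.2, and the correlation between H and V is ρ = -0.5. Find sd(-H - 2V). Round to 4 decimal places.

0.8718

Var(H) = (1)² = 1;  Var(V) = (0.2)² = 0.04
Cov(H,V) = ρ·sd(H)·sd(V) = -0.5·1·0.2 = -0.1
Var(-H - 2V) = (-1)²·Var(H) + (-2)²·Var(V) + 2·(-1)·(-2)·Cov(H,V)
= 1·1 + 4·0.04 + 4·-0.1 = 0.76
sd(-H - 2V) = √0.76 ≈ 0.8718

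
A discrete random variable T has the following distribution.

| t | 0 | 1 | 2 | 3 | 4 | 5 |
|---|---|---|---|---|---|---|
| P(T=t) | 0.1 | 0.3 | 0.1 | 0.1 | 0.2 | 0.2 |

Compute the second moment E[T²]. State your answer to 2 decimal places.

9.80

E[T²] = (0)²(0.1) + (1)²(0.3) + (2)²(0.1) + (3)²(0.1) + (4)²(0.2) + (5)²(0.2) = 9.8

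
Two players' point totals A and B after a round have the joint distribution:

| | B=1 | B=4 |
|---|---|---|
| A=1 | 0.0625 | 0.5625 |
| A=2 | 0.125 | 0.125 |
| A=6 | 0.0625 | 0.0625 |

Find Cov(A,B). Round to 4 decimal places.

E[A] = 1.875,  E[B] = 3.25
E[AB] = 5.4375
Cov(A,B) = E[AB] − E[A]E[B] = 5.4375 − (1.875)(3.25) = -0.65625

-0.6563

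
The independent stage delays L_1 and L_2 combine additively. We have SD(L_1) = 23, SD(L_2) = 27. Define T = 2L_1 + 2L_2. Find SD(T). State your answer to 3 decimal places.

V(L_1) = 529, V(L_2) = 729
By independence, V(T) = (2)²V(L_1) + (2)²V(L_2)
= (2)²·529 + (2)²·729 = 5032
SD(T) = √5032 ≈ 70.937

70.937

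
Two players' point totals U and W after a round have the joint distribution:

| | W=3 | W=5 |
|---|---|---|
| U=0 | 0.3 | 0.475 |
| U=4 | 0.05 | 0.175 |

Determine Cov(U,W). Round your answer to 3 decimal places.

E[U] = 0.9,  E[W] = 4.3
E[UW] = 4.1
Cov(U,W) = E[UW] − E[U]E[W] = 4.1 − (0.9)(4.3) = 0.23

0.230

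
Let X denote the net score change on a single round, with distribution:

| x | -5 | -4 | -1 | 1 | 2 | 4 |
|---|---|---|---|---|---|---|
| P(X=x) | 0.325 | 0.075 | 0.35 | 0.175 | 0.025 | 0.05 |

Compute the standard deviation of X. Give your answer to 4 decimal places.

E[X] = (-5)(0.325) + (-4)(0.075) + (-1)(0.35) + (1)(0.175) + (2)(0.025) + (4)(0.05) = -1.85
E[X²] = (-5)²(0.325) + (-4)²(0.075) + (-1)²(0.35) + (1)²(0.175) + (2)²(0.025) + (4)²(0.05) = 10.75
var(X) = E[X²] − (E[X])² = 10.75 − (-1.85)² = 7.3275
SD(X) = √7.3275 ≈ 2.7069

2.7069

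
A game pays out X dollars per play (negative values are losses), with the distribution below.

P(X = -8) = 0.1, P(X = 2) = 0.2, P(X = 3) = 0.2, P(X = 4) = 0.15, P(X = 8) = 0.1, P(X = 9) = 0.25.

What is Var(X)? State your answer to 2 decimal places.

E[X] = (-8)(0.1) + (2)(0.2) + (3)(0.2) + (4)(0.15) + (8)(0.1) + (9)(0.25) = 3.85
E[X²] = (-8)²(0.1) + (2)²(0.2) + (3)²(0.2) + (4)²(0.15) + (8)²(0.1) + (9)²(0.25) = 38.05
Var(X) = E[X²] − (E[X])² = 38.05 − (3.85)² = 23.2275

23.23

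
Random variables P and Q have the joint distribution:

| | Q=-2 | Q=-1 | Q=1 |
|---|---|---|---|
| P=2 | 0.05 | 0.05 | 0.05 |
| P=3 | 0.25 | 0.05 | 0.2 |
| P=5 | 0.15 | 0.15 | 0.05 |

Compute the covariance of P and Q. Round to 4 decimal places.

-0.2325

E[P] = 3.55,  E[Q] = -0.85
E[PQ] = -3.25
Cov(P,Q) = E[PQ] − E[P]E[Q] = -3.25 − (3.55)(-0.85) = -0.2325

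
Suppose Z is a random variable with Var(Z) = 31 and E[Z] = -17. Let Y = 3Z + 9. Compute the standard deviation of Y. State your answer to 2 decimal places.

Var(3Z + 9) = (3)²·31 = 279
SD(Y) = √279 ≈ 16.70

16.70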